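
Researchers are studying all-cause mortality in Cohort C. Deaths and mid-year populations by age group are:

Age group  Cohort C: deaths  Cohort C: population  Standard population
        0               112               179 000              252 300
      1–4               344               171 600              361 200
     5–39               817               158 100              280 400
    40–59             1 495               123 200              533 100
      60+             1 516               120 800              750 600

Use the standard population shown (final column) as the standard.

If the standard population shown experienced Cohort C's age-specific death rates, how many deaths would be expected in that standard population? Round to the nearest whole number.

Age-specific rates per 1 000 for Cohort C: 0.626, 2.005, 5.168, 12.135, 12.550.
Expected deaths = Σ (standard pop × age-specific rate ÷ 1 000)
= 252 300×0.626/1 000 + 361 200×2.005/1 000 + 280 400×5.168/1 000 + 533 100×12.135/1 000 + 750 600×12.550/1 000
= 157.86 + 724.08 + 1449.00 + 6469.03 + 9419.78 = 18219.76.

18220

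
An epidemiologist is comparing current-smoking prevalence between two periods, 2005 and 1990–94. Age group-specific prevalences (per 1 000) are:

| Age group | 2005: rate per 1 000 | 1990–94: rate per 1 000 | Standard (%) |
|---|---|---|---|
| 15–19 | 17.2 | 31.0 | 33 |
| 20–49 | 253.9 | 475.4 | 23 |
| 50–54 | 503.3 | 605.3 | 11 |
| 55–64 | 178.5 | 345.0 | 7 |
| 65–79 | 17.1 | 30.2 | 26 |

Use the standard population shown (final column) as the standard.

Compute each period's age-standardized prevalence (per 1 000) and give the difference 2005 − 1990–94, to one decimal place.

Standard weights: 0.33, 0.23, 0.11, 0.07, 0.26.
2005: 0.3300×17.2 + 0.2300×253.9 + 0.1100×503.3 + 0.0700×178.5 + 0.2600×17.1 = 136.3770 per 1 000.
1990–94: 0.3300×31.0 + 0.2300×475.4 + 0.1100×605.3 + 0.0700×345.0 + 0.2600×30.2 = 218.1570 per 1 000.
Difference = 136.3770 − 218.1570 = -81.7800.

-81.8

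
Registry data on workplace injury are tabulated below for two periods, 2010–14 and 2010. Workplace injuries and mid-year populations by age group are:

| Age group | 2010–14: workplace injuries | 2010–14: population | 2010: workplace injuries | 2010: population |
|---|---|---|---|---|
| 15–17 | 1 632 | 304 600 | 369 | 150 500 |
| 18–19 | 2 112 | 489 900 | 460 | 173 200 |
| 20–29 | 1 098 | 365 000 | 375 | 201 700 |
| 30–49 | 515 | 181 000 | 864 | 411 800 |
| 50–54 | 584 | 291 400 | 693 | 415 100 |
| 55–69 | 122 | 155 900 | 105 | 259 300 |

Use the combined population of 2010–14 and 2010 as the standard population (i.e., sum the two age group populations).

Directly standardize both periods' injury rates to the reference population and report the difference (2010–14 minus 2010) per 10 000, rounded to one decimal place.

11.5

Age-specific rates per 10 000 for 2010–14: 53.58, 43.11, 30.08, 28.45, 20.04, 7.83.
For 2010: 24.52, 26.56, 18.59, 20.98, 16.69, 4.05.
Combined standard total = 3 399 400; weights = 0.1339, 0.1951, 0.1667, 0.1744, 0.2078, 0.1221.
2010–14: 0.1339×53.58 + 0.1951×43.11 + 0.1667×30.08 + 0.1744×28.45 + 0.2078×20.04 + 0.1221×7.83 = 30.6799 per 10 000.
2010: 0.1339×24.52 + 0.1951×26.56 + 0.1667×18.59 + 0.1744×20.98 + 0.2078×16.69 + 0.1221×4.05 = 19.1855 per 10 000.
Difference = 30.6799 − 19.1855 = 11.4943.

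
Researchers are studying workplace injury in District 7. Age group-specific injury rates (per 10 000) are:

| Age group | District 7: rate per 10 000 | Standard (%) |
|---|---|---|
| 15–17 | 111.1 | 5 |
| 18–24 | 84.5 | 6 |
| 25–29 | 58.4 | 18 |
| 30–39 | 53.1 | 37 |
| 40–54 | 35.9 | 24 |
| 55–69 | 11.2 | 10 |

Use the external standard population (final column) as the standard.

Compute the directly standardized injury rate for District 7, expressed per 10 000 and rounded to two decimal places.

50.52

Standard weights: 0.05, 0.06, 0.18, 0.37, 0.24, 0.10.
Standardized rate: 0.0500×111.1 + 0.0600×84.5 + 0.1800×58.4 + 0.3700×53.1 + 0.2400×35.9 + 0.1000×11.2 = 50.5200 per 10 000.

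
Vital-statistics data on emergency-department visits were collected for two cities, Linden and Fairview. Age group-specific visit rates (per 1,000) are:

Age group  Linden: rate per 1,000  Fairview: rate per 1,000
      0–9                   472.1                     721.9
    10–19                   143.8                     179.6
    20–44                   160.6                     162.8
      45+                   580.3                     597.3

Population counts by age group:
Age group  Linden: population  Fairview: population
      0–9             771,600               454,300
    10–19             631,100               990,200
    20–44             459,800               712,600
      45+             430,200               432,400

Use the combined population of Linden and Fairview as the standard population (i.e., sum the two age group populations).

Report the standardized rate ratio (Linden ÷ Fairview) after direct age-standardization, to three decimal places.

Combined standard total = 4,882,200; weights = 0.2511, 0.3321, 0.2401, 0.1767.
Linden: 0.2511×472.1 + 0.3321×143.8 + 0.2401×160.6 + 0.1767×580.3 = 307.3910 per 1,000.
Fairview: 0.2511×721.9 + 0.3321×179.6 + 0.2401×162.8 + 0.1767×597.3 = 385.5353 per 1,000.
Ratio = 307.3910 ÷ 385.5353 = 0.79731.

0.797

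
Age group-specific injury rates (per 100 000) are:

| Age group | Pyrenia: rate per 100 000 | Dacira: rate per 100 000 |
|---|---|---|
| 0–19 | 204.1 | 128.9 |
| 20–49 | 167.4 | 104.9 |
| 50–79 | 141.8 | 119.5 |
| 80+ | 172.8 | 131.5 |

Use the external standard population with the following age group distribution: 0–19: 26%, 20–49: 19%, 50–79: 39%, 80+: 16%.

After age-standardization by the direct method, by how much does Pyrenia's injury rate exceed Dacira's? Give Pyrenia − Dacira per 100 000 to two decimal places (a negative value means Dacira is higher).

Standard weights: 0.26, 0.19, 0.39, 0.16.
Pyrenia: 0.2600×204.1 + 0.1900×167.4 + 0.3900×141.8 + 0.1600×172.8 = 167.8220 per 100 000.
Dacira: 0.2600×128.9 + 0.1900×104.9 + 0.3900×119.5 + 0.1600×131.5 = 121.0900 per 100 000.
Difference = 167.8220 − 121.0900 = 46.7320.

46.73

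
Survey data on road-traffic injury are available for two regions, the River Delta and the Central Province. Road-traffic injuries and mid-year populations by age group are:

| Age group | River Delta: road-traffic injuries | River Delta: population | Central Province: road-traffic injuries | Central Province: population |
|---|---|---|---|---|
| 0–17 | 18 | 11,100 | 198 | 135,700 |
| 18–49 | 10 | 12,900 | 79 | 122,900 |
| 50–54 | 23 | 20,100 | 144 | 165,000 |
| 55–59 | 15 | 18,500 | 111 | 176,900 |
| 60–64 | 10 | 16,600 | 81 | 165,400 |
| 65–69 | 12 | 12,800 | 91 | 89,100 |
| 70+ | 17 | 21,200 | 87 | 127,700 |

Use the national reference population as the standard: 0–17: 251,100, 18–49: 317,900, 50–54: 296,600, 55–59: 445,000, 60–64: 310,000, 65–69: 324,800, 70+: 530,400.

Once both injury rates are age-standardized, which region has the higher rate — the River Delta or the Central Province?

River Delta

Age-specific rates per 100,000 for the River Delta: 162.16, 77.52, 114.43, 81.08, 60.24, 93.75, 80.19.
For the Central Province: 145.91, 64.28, 87.27, 62.75, 48.97, 102.13, 68.13.
Standard total = 2,475,800; weights = 0.1014, 0.1284, 0.1198, 0.1797, 0.1252, 0.1312, 0.2142.
The River Delta: 0.1014×162.16 + 0.1284×77.52 + 0.1198×114.43 + 0.1797×81.08 + 0.1252×60.24 + 0.1312×93.75 + 0.2142×80.19 = 91.7035 per 100,000.
The Central Province: 0.1014×145.91 + 0.1284×64.28 + 0.1198×87.27 + 0.1797×62.75 + 0.1252×48.97 + 0.1312×102.13 + 0.2142×68.13 = 78.9117 per 100,000.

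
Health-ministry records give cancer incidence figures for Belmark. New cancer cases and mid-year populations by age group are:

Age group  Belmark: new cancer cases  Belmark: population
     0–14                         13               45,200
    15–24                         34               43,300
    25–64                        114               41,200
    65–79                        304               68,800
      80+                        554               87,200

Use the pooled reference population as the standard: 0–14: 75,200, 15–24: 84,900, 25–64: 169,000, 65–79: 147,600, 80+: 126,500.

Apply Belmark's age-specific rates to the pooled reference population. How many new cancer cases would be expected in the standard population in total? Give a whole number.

2012

Age-specific rates per 100,000 for Belmark: 28.76, 78.52, 276.70, 441.86, 635.32.
Expected new cancer cases = Σ (standard pop × age-specific rate ÷ 100,000)
= 75,200×28.76/100,000 + 84,900×78.52/100,000 + 169,000×276.70/100,000 + 147,600×441.86/100,000 + 126,500×635.32/100,000
= 21.63 + 66.67 + 467.62 + 652.19 + 803.68 = 2011.78.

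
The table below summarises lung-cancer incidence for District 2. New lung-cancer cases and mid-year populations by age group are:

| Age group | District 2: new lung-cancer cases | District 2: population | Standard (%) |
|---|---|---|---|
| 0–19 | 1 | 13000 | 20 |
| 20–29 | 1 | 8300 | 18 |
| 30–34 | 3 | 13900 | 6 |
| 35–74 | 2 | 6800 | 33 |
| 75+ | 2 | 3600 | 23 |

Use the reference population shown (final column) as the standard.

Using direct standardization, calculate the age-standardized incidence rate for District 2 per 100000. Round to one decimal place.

27.5

Age-specific rates per 100000 for District 2: 7.69, 12.05, 21.58, 29.41, 55.56.
Standard weights: 0.20, 0.18, 0.06, 0.33, 0.23.
Standardized rate: 0.2000×7.69 + 0.1800×12.05 + 0.0600×21.58 + 0.3300×29.41 + 0.2300×55.56 = 27.4858 per 100000.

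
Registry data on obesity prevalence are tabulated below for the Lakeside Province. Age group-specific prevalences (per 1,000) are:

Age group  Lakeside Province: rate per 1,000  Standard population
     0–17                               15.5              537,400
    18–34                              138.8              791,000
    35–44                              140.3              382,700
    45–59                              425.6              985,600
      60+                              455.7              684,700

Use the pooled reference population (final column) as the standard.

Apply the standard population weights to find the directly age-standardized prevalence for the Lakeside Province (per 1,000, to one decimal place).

Standard total = 3,381,400; weights = 0.1589, 0.2339, 0.1132, 0.2915, 0.2025.
Standardized rate: 0.1589×15.5 + 0.2339×138.8 + 0.1132×140.3 + 0.2915×425.6 + 0.2025×455.7 = 267.1386 per 1,000.

267.1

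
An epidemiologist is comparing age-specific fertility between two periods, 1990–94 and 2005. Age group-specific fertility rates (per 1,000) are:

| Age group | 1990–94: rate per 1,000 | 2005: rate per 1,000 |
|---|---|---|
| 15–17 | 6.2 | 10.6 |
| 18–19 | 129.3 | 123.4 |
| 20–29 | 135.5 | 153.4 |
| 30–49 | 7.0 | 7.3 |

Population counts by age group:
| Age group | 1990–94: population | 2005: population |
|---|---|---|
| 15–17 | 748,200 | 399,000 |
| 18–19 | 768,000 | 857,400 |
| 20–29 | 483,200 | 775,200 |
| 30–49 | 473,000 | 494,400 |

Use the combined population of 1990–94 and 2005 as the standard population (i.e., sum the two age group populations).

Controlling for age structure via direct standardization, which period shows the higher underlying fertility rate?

Combined standard total = 4,998,400; weights = 0.2295, 0.3252, 0.2518, 0.1935.
1990–94: 0.2295×6.2 + 0.3252×129.3 + 0.2518×135.5 + 0.1935×7.0 = 78.9376 per 1,000.
2005: 0.2295×10.6 + 0.3252×123.4 + 0.2518×153.4 + 0.1935×7.3 = 82.5935 per 1,000.

2005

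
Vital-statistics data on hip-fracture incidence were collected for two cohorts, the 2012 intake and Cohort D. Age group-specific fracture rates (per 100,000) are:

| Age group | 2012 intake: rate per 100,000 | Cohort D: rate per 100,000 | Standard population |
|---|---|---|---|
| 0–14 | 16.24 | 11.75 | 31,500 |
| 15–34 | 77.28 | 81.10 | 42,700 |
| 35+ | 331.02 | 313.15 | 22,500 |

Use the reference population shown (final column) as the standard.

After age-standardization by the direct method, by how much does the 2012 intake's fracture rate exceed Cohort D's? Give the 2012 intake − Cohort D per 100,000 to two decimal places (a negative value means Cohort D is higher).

3.93

Standard total = 96,700; weights = 0.3257, 0.4416, 0.2327.
The 2012 intake: 0.3257×16.24 + 0.4416×77.28 + 0.2327×331.02 = 116.4360 per 100,000.
Cohort D: 0.3257×11.75 + 0.4416×81.10 + 0.2327×313.15 = 112.5023 per 100,000.
Difference = 116.4360 − 112.5023 = 3.9338.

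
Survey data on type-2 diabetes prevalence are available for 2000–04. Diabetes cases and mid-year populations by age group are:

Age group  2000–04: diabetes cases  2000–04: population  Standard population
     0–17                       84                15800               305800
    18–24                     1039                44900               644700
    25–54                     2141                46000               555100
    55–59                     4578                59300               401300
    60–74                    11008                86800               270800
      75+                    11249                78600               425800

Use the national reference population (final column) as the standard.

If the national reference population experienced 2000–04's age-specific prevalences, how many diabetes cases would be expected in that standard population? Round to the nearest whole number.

Age-specific rates per 1000 for 2000–04: 5.316, 23.140, 46.543, 77.201, 126.820, 143.117.
Expected diabetes cases = Σ (standard pop × age-specific rate ÷ 1000)
= 305800×5.316/1000 + 644700×23.140/1000 + 555100×46.543/1000 + 401300×77.201/1000 + 270800×126.820/1000 + 425800×143.117/1000
= 1625.77 + 14918.56 + 25836.28 + 30980.63 + 34342.93 + 60939.24 = 168643.42.

168643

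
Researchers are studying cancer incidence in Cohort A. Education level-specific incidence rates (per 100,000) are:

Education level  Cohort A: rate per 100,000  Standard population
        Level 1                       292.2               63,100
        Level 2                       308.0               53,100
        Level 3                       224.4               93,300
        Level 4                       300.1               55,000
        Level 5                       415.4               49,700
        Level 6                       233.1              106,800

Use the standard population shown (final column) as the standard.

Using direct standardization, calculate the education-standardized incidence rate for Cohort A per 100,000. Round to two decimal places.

279.75

Standard total = 421,000; weights = 0.1499, 0.1261, 0.2216, 0.1306, 0.1181, 0.2537.
Standardized rate: 0.1499×292.2 + 0.1261×308.0 + 0.2216×224.4 + 0.1306×300.1 + 0.1181×415.4 + 0.2537×233.1 = 279.7508 per 100,000.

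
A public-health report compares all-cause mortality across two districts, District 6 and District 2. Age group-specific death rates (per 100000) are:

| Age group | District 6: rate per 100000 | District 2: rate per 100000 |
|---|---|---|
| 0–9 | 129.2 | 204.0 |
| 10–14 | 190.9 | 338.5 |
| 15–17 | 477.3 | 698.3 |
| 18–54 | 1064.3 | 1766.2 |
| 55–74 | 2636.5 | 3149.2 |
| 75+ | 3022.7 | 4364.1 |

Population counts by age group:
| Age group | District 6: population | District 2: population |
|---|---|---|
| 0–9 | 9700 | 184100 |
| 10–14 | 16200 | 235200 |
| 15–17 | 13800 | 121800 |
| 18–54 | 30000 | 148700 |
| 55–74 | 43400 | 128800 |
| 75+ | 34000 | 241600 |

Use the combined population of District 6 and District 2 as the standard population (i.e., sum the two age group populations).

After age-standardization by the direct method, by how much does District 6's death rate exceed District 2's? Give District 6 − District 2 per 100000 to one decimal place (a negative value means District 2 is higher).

Combined standard total = 1207300; weights = 0.1605, 0.2082, 0.1123, 0.1480, 0.1426, 0.2283.
District 6: 0.1605×129.2 + 0.2082×190.9 + 0.1123×477.3 + 0.1480×1064.3 + 0.1426×2636.5 + 0.2283×3022.7 = 1337.6998 per 100000.
District 2: 0.1605×204.0 + 0.2082×338.5 + 0.1123×698.3 + 0.1480×1766.2 + 0.1426×3149.2 + 0.2283×4364.1 = 1888.4964 per 100000.
Difference = 1337.6998 − 1888.4964 = -550.7966.

-550.8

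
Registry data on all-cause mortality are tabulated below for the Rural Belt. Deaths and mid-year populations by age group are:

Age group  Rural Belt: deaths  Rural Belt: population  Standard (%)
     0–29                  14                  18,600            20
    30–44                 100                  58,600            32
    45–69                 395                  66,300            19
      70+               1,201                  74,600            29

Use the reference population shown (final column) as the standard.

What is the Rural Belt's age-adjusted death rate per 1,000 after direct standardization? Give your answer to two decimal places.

6.50

Age-specific rates per 1,000 for the Rural Belt: 0.753, 1.706, 5.958, 16.099.
Standard weights: 0.20, 0.32, 0.19, 0.29.
Standardized rate: 0.2000×0.753 + 0.3200×1.706 + 0.1900×5.958 + 0.2900×16.099 = 6.4974 per 1,000.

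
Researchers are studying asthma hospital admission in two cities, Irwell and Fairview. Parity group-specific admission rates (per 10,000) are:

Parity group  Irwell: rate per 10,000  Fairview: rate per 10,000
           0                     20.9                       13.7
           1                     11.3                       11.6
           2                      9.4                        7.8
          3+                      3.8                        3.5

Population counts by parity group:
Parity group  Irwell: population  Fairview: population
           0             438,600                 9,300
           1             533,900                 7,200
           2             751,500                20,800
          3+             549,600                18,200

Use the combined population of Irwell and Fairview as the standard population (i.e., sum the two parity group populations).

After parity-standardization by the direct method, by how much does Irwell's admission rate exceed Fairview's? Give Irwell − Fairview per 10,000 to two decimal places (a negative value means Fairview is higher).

Combined standard total = 2,329,100; weights = 0.1923, 0.2323, 0.3316, 0.2438.
Irwell: 0.1923×20.9 + 0.2323×11.3 + 0.3316×9.4 + 0.2438×3.8 = 10.6877 per 10,000.
Fairview: 0.1923×13.7 + 0.2323×11.6 + 0.3316×7.8 + 0.2438×3.5 = 8.7692 per 10,000.
Difference = 10.6877 − 8.7692 = 1.9186.

1.92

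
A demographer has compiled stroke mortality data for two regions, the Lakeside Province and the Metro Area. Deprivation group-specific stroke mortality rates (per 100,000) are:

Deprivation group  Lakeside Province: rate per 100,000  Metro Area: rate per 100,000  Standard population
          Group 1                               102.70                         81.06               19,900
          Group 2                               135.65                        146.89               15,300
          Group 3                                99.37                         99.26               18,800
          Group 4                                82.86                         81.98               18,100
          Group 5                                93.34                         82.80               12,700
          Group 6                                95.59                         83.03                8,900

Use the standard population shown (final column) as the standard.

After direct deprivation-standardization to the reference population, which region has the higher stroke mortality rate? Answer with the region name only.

Standard total = 93,700; weights = 0.2124, 0.1633, 0.2006, 0.1932, 0.1355, 0.0950.
The Lakeside Province: 0.2124×102.70 + 0.1633×135.65 + 0.2006×99.37 + 0.1932×82.86 + 0.1355×93.34 + 0.0950×95.59 = 101.6357 per 100,000.
The Metro Area: 0.2124×81.06 + 0.1633×146.89 + 0.2006×99.26 + 0.1932×81.98 + 0.1355×82.80 + 0.0950×83.03 = 96.0615 per 100,000.

Lakeside Province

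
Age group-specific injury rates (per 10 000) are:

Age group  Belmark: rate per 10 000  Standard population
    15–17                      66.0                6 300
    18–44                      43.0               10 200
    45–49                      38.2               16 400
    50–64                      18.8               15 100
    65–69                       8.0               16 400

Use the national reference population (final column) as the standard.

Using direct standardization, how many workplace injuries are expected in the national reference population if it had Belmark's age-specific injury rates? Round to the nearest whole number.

Expected workplace injuries = Σ (standard pop × age-specific rate ÷ 10 000)
= 6 300×66.0/10 000 + 10 200×43.0/10 000 + 16 400×38.2/10 000 + 15 100×18.8/10 000 + 16 400×8.0/10 000
= 41.58 + 43.86 + 62.65 + 28.39 + 13.12 = 189.60.

190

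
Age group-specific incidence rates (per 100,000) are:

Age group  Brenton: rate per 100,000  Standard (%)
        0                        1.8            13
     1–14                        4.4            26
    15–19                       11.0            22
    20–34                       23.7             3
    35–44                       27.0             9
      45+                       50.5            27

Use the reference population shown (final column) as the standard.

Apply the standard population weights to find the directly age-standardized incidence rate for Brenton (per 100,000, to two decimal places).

20.57

Standard weights: 0.13, 0.26, 0.22, 0.03, 0.09, 0.27.
Standardized rate: 0.1300×1.8 + 0.2600×4.4 + 0.2200×11.0 + 0.0300×23.7 + 0.0900×27.0 + 0.2700×50.5 = 20.5740 per 100,000.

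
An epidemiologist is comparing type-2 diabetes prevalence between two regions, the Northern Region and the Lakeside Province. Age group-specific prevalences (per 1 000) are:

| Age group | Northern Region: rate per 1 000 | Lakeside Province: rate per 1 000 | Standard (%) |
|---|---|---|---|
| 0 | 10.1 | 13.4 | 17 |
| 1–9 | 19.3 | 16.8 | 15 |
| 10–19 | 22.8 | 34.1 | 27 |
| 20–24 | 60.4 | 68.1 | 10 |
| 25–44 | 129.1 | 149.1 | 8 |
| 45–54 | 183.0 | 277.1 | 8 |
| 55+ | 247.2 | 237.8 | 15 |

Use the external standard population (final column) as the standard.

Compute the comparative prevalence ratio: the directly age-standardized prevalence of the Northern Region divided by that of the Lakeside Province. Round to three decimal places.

0.871

Standard weights: 0.17, 0.15, 0.27, 0.10, 0.08, 0.08, 0.15.
The Northern Region: 0.1700×10.1 + 0.1500×19.3 + 0.2700×22.8 + 0.1000×60.4 + 0.0800×129.1 + 0.0800×183.0 + 0.1500×247.2 = 78.8560 per 1 000.
The Lakeside Province: 0.1700×13.4 + 0.1500×16.8 + 0.2700×34.1 + 0.1000×68.1 + 0.0800×149.1 + 0.0800×277.1 + 0.1500×237.8 = 90.5810 per 1 000.
Ratio = 78.8560 ÷ 90.5810 = 0.87056.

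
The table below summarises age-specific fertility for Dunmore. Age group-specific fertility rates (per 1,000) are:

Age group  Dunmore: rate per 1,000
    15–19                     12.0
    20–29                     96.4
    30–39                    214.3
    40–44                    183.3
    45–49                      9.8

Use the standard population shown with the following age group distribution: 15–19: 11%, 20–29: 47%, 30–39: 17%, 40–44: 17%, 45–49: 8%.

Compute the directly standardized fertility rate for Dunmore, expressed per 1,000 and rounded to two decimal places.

Standard weights: 0.11, 0.47, 0.17, 0.17, 0.08.
Standardized rate: 0.1100×12.0 + 0.4700×96.4 + 0.1700×214.3 + 0.1700×183.3 + 0.0800×9.8 = 115.0040 per 1,000.

115.00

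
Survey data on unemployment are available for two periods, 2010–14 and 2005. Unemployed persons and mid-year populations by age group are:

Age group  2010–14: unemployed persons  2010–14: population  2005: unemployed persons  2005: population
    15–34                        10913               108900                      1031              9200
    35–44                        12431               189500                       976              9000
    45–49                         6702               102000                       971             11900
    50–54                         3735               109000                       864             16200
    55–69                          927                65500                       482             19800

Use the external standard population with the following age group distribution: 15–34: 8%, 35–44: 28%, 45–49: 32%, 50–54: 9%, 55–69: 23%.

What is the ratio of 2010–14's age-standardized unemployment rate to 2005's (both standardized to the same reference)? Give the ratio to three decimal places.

0.709

Age-specific rates per 1000 for 2010–14: 100.211, 65.599, 65.706, 34.266, 14.153.
For 2005: 112.065, 108.444, 81.597, 53.333, 24.343.
Standard weights: 0.08, 0.28, 0.32, 0.09, 0.23.
2010–14: 0.0800×100.211 + 0.2800×65.599 + 0.3200×65.706 + 0.0900×34.266 + 0.2300×14.153 = 53.7495 per 1000.
2005: 0.0800×112.065 + 0.2800×108.444 + 0.3200×81.597 + 0.0900×53.333 + 0.2300×24.343 = 75.8396 per 1000.
Ratio = 53.7495 ÷ 75.8396 = 0.70873.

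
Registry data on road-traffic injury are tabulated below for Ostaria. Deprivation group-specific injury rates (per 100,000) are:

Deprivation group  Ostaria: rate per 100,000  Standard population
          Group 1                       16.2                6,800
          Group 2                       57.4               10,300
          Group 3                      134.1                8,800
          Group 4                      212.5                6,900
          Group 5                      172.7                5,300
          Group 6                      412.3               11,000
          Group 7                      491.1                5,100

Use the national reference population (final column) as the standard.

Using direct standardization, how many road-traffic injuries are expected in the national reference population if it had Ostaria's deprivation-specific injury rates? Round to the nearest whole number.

113

Expected road-traffic injuries = Σ (standard pop × deprivation-specific rate ÷ 100,000)
= 6,800×16.2/100,000 + 10,300×57.4/100,000 + 8,800×134.1/100,000 + 6,900×212.5/100,000 + 5,300×172.7/100,000 + 11,000×412.3/100,000 + 5,100×491.1/100,000
= 1.10 + 5.91 + 11.80 + 14.66 + 9.15 + 45.35 + 25.05 = 113.03.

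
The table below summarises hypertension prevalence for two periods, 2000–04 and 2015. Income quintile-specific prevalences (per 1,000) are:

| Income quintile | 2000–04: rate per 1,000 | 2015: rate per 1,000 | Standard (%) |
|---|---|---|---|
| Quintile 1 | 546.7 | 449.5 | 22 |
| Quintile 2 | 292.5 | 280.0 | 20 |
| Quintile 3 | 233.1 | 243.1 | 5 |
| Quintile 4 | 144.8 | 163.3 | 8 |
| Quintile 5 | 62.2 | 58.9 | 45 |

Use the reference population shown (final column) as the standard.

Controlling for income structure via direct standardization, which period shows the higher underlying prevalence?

2000–04

Standard weights: 0.22, 0.20, 0.05, 0.08, 0.45.
2000–04: 0.2200×546.7 + 0.2000×292.5 + 0.0500×233.1 + 0.0800×144.8 + 0.4500×62.2 = 230.0030 per 1,000.
2015: 0.2200×449.5 + 0.2000×280.0 + 0.0500×243.1 + 0.0800×163.3 + 0.4500×58.9 = 206.6140 per 1,000.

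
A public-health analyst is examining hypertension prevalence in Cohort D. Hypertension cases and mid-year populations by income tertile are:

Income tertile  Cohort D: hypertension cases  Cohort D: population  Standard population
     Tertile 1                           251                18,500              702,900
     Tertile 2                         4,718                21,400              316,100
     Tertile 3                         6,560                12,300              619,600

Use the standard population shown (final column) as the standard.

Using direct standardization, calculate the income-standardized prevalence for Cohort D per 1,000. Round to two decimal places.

250.02

Income-specific rates per 1,000 for Cohort D: 13.568, 220.467, 533.333.
Standard total = 1,638,600; weights = 0.4290, 0.1929, 0.3781.
Standardized rate: 0.4290×13.568 + 0.1929×220.467 + 0.3781×533.333 = 250.0181 per 1,000.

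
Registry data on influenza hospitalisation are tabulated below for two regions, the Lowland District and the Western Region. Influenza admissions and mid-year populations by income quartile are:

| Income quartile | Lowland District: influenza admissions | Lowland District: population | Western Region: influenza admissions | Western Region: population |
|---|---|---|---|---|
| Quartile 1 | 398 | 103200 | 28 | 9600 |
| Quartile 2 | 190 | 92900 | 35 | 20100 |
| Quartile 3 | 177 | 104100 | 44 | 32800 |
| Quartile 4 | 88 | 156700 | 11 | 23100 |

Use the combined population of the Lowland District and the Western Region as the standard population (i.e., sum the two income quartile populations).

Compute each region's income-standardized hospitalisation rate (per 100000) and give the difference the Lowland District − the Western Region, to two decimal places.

37.76

Income-specific rates per 100000 for the Lowland District: 385.66, 204.52, 170.03, 56.16.
For the Western Region: 291.67, 174.13, 134.15, 47.62.
Combined standard total = 542500; weights = 0.2079, 0.2083, 0.2524, 0.3314.
The Lowland District: 0.2079×385.66 + 0.2083×204.52 + 0.2524×170.03 + 0.3314×56.16 = 184.3086 per 100000.
The Western Region: 0.2079×291.67 + 0.2083×174.13 + 0.2524×134.15 + 0.3314×47.62 = 146.5496 per 100000.
Difference = 184.3086 − 146.5496 = 37.7590.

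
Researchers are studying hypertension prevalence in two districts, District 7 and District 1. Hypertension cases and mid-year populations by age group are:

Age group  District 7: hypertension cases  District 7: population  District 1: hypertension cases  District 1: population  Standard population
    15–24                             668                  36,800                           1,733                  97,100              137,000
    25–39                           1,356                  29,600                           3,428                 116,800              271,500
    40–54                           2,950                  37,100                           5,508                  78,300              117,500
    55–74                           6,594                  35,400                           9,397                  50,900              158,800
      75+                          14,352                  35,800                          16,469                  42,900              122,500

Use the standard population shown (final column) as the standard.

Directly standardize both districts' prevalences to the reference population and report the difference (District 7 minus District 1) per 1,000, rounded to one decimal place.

9.8

Age-specific rates per 1,000 for District 7: 18.152, 45.811, 79.515, 186.271, 400.894.
For District 1: 17.848, 29.349, 70.345, 184.617, 383.893.
Standard total = 807,300; weights = 0.1697, 0.3363, 0.1455, 0.1967, 0.1517.
District 7: 0.1697×18.152 + 0.3363×45.811 + 0.1455×79.515 + 0.1967×186.271 + 0.1517×400.894 = 127.5323 per 1,000.
District 1: 0.1697×17.848 + 0.3363×29.349 + 0.1455×70.345 + 0.1967×184.617 + 0.1517×383.893 = 117.7047 per 1,000.
Difference = 127.5323 − 117.7047 = 9.8276.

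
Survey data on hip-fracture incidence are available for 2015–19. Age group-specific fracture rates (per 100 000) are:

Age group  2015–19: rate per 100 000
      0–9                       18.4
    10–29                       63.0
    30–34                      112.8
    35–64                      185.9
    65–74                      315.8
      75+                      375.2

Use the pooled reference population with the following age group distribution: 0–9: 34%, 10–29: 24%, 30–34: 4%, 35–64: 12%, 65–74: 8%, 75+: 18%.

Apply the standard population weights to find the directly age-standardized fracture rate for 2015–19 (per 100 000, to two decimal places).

141.00

Standard weights: 0.34, 0.24, 0.04, 0.12, 0.08, 0.18.
Standardized rate: 0.3400×18.4 + 0.2400×63.0 + 0.0400×112.8 + 0.1200×185.9 + 0.0800×315.8 + 0.1800×375.2 = 140.9960 per 100 000.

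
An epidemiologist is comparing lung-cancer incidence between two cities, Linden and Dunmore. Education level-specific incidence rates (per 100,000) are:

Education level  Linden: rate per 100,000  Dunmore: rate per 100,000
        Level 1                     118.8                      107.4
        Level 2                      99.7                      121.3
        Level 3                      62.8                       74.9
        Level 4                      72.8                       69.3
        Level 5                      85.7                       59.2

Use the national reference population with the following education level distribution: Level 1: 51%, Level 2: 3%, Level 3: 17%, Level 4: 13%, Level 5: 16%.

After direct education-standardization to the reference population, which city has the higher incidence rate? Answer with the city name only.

Linden

Standard weights: 0.51, 0.03, 0.17, 0.13, 0.16.
Linden: 0.5100×118.8 + 0.0300×99.7 + 0.1700×62.8 + 0.1300×72.8 + 0.1600×85.7 = 97.4310 per 100,000.
Dunmore: 0.5100×107.4 + 0.0300×121.3 + 0.1700×74.9 + 0.1300×69.3 + 0.1600×59.2 = 89.6270 per 100,000.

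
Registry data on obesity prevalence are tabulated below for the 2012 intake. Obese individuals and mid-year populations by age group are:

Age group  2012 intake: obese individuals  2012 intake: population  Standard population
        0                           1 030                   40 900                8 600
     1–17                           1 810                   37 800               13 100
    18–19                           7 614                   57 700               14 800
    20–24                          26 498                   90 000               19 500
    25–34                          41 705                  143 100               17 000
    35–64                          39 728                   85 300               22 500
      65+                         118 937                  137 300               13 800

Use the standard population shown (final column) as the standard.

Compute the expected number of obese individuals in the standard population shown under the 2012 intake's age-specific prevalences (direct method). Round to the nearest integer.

Age-specific rates per 1 000 for the 2012 intake: 25.183, 47.884, 131.958, 294.422, 291.440, 465.744, 866.256.
Expected obese individuals = Σ (standard pop × age-specific rate ÷ 1 000)
= 8 600×25.183/1 000 + 13 100×47.884/1 000 + 14 800×131.958/1 000 + 19 500×294.422/1 000 + 17 000×291.440/1 000 + 22 500×465.744/1 000 + 13 800×866.256/1 000
= 216.58 + 627.28 + 1952.98 + 5741.23 + 4954.47 + 10479.25 + 11954.34 = 35926.13.

35926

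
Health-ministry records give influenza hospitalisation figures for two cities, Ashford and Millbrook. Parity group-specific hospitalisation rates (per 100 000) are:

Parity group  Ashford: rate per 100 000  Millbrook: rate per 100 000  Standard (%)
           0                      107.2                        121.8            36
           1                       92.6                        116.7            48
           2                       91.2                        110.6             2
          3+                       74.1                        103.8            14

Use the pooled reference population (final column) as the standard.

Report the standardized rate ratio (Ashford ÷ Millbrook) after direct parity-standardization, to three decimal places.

Standard weights: 0.36, 0.48, 0.02, 0.14.
Ashford: 0.3600×107.2 + 0.4800×92.6 + 0.0200×91.2 + 0.1400×74.1 = 95.2380 per 100 000.
Millbrook: 0.3600×121.8 + 0.4800×116.7 + 0.0200×110.6 + 0.1400×103.8 = 116.6080 per 100 000.
Ratio = 95.2380 ÷ 116.6080 = 0.81674.

0.817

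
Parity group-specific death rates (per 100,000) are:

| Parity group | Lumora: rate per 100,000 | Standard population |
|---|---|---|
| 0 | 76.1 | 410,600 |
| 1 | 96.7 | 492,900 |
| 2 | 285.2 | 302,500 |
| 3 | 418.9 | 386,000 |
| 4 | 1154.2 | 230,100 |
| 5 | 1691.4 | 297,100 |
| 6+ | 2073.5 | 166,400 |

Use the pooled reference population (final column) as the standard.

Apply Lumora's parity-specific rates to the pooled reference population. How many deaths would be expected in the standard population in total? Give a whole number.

14400

Expected deaths = Σ (standard pop × parity-specific rate ÷ 100,000)
= 410,600×76.1/100,000 + 492,900×96.7/100,000 + 302,500×285.2/100,000 + 386,000×418.9/100,000 + 230,100×1154.2/100,000 + 297,100×1691.4/100,000 + 166,400×2073.5/100,000
= 312.47 + 476.63 + 862.73 + 1616.95 + 2655.81 + 5025.15 + 3450.30 = 14400.05.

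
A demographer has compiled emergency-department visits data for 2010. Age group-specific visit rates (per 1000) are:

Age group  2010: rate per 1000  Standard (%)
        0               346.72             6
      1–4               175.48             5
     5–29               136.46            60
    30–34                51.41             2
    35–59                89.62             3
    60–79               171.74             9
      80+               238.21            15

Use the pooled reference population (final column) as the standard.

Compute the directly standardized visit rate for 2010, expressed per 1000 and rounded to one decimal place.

166.4

Standard weights: 0.06, 0.05, 0.60, 0.02, 0.03, 0.09, 0.15.
Standardized rate: 0.0600×346.72 + 0.0500×175.48 + 0.6000×136.46 + 0.0200×51.41 + 0.0300×89.62 + 0.0900×171.74 + 0.1500×238.21 = 166.3581 per 1000.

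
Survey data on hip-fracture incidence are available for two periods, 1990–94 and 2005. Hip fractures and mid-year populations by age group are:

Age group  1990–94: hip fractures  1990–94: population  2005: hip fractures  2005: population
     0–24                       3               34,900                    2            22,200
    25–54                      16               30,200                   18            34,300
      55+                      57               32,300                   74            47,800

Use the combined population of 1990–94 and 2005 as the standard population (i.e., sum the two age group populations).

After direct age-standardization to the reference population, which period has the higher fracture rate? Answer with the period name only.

1990–94

Age-specific rates per 100,000 for 1990–94: 8.60, 52.98, 176.47.
For 2005: 9.01, 52.48, 154.81.
Combined standard total = 201,700; weights = 0.2831, 0.3198, 0.3971.
1990–94: 0.2831×8.60 + 0.3198×52.98 + 0.3971×176.47 = 89.4563 per 100,000.
2005: 0.2831×9.01 + 0.3198×52.48 + 0.3971×154.81 = 80.8115 per 100,000.
The crude rates (78.03 vs 90.12) would put 2005 higher, but that reflects its age composition; once standardized to a common age structure, 1990–94 has the higher underlying rate.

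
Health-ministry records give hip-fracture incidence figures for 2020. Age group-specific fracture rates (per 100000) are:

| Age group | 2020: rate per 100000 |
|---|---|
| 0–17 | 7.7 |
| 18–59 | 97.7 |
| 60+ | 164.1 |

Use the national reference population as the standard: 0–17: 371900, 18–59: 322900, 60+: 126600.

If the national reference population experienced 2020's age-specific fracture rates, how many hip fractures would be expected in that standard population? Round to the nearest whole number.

552

Expected hip fractures = Σ (standard pop × age-specific rate ÷ 100000)
= 371900×7.7/100000 + 322900×97.7/100000 + 126600×164.1/100000
= 28.64 + 315.47 + 207.75 = 551.86.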